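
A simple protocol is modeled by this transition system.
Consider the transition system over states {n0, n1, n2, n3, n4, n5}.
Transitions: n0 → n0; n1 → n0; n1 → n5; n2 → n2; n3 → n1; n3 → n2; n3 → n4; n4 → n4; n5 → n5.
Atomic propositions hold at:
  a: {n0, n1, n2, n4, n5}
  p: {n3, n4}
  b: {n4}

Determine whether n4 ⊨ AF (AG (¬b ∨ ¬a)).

No

Sat(¬b) = {n0, n1, n2, n3, n5}
Sat(¬a) = {n3}
Sat(¬b ∨ ¬a) = {n0, n1, n2, n3, n5}
AG (¬b ∨ ¬a): greatest fixpoint, start Z0 = {n0, n1, n2, n3, n5}, keep only states in Sat with every successor in Z. Z1 = {n0, n1, n2, n5}; fixed.
Sat(AG (¬b ∨ ¬a)) = {n0, n1, n2, n5}
AF (AG (¬b ∨ ¬a)): least fixpoint, start Z0 = {n0, n1, n2, n5}, add states with every successor in Z. Already a fixed point.
Sat(AF (AG (¬b ∨ ¬a))) = {n0, n1, n2, n5}
n4 ∉ Sat(AF (AG (¬b ∨ ¬a))) = {n0, n1, n2, n5}, so the formula does not hold at n4.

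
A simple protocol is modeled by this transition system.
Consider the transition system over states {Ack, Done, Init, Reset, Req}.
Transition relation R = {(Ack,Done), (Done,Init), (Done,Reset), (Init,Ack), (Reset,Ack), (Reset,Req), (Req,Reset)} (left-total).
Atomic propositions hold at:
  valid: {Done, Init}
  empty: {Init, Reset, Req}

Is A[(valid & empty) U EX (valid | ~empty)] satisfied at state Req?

Sat(valid & empty) = {Init}
Sat(~empty) = {Ack, Done}
Sat(valid | ~empty) = {Ack, Done, Init}
Sat(EX (valid | ~empty)) = {s : some successor in {Ack, Done, Init}} = {Ack, Done, Init, Reset}
A[(valid & empty) U EX (valid | ~empty)]: least fixpoint, start Z0 = Sat(EX (valid | ~empty)) = {Ack, Done, Init, Reset}, add states in Sat(valid & empty) with every successor in Z. Already a fixed point.
Sat(A[(valid & empty) U EX (valid | ~empty)]) = {Ack, Done, Init, Reset}
Req ∉ Sat(A[(valid & empty) U EX (valid | ~empty)]) = {Ack, Done, Init, Reset}, so the formula does not hold at Req.

No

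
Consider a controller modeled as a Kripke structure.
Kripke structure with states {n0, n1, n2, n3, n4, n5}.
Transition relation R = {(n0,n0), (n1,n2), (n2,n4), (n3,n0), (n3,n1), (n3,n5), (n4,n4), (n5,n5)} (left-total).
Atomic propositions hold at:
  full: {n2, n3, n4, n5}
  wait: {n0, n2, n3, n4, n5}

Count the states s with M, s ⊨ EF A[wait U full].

5

A[wait U full]: least fixpoint, start Z0 = Sat(full) = {n2, n3, n4, n5}, add states in Sat(wait) with every successor in Z. Already a fixed point.
Sat(A[wait U full]) = {n2, n3, n4, n5}
EF A[wait U full]: least fixpoint, start Z0 = {n2, n3, n4, n5}, add states with some successor in Z. Z1 = {n1, n2, n3, n4, n5}; fixed.
Sat(EF A[wait U full]) = {n1, n2, n3, n4, n5}
|Sat(EF A[wait U full])| = |{n1, n2, n3, n4, n5}| = 5.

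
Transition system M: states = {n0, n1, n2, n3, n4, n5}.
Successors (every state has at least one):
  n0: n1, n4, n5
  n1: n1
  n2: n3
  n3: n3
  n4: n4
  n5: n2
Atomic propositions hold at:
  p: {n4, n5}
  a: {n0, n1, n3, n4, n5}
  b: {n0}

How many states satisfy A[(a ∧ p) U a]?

Sat(a ∧ p) = {n4, n5}
A[(a ∧ p) U a]: least fixpoint, start Z0 = Sat(a) = {n0, n1, n3, n4, n5}, add states in Sat(a ∧ p) with every successor in Z. Already a fixed point.
Sat(A[(a ∧ p) U a]) = {n0, n1, n3, n4, n5}
|Sat(A[(a ∧ p) U a])| = |{n0, n1, n3, n4, n5}| = 5.

5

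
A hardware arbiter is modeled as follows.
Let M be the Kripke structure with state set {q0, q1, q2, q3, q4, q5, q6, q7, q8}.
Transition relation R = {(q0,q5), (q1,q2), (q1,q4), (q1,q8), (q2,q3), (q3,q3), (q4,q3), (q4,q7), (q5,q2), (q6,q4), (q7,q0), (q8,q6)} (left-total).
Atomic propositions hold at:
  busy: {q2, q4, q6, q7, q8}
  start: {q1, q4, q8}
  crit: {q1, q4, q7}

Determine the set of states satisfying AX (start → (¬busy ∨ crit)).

{q0, q2, q3, q4, q5, q6, q7, q8}

Sat(¬busy) = {q0, q1, q3, q5}
Sat(¬busy ∨ crit) = {q0, q1, q3, q4, q5, q7}
Sat(start → (¬busy ∨ crit)) = {q0, q1, q2, q3, q4, q5, q6, q7}
Sat(AX (start → (¬busy ∨ crit))) = {s : every successor in {q0, q1, q2, q3, q4, q5, q6, q7}} = {q0, q2, q3, q4, q5, q6, q7, q8}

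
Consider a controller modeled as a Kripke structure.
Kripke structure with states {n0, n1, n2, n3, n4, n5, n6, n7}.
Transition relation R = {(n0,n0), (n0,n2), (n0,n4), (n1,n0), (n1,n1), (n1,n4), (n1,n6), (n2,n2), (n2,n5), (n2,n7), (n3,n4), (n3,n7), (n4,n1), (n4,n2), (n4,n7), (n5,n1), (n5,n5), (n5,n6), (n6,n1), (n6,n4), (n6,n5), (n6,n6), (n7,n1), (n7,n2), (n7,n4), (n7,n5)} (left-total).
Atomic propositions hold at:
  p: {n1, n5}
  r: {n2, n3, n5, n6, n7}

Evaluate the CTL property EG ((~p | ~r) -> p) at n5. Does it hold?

Sat(~p) = {n0, n2, n3, n4, n6, n7}
Sat(~r) = {n0, n1, n4}
Sat(~p | ~r) = {n0, n1, n2, n3, n4, n6, n7}
Sat((~p | ~r) -> p) = {n1, n5}
EG ((~p | ~r) -> p): greatest fixpoint, start Z0 = {n1, n5}, keep only states in Sat with some successor in Z. Already a fixed point.
Sat(EG ((~p | ~r) -> p)) = {n1, n5}
n5 ∈ Sat(EG ((~p | ~r) -> p)) = {n1, n5}, so the formula holds at n5.

Yes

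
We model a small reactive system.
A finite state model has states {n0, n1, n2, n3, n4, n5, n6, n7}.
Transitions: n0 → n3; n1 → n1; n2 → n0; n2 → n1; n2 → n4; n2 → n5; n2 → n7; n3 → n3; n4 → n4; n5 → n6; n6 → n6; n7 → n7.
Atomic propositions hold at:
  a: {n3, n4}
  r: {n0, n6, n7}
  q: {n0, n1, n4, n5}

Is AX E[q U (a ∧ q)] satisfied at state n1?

Sat(a ∧ q) = {n4}
E[q U (a ∧ q)]: least fixpoint, start Z0 = Sat((a ∧ q)) = {n4}, add states in Sat(q) with some successor in Z. Already a fixed point.
Sat(E[q U (a ∧ q)]) = {n4}
Sat(AX E[q U (a ∧ q)]) = {s : every successor in {n4}} = {n4}
n1 ∉ Sat(AX E[q U (a ∧ q)]) = {n4}, so the formula does not hold at n1.

No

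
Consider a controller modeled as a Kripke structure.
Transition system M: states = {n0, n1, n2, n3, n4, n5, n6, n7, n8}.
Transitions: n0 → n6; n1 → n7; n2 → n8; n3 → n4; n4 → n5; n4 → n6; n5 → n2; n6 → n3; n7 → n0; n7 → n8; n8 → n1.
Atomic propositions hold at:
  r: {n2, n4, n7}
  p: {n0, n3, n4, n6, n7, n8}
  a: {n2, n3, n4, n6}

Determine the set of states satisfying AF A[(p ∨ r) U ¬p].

{n1, n2, n5, n8}

Sat(p ∨ r) = {n0, n2, n3, n4, n6, n7, n8}
Sat(¬p) = {n1, n2, n5}
A[(p ∨ r) U ¬p]: least fixpoint, start Z0 = Sat(¬p) = {n1, n2, n5}, add states in Sat(p ∨ r) with every successor in Z. Z1 = {n1, n2, n5, n8}; fixed.
Sat(A[(p ∨ r) U ¬p]) = {n1, n2, n5, n8}
AF A[(p ∨ r) U ¬p]: least fixpoint, start Z0 = {n1, n2, n5, n8}, add states with every successor in Z. Already a fixed point.
Sat(AF A[(p ∨ r) U ¬p]) = {n1, n2, n5, n8}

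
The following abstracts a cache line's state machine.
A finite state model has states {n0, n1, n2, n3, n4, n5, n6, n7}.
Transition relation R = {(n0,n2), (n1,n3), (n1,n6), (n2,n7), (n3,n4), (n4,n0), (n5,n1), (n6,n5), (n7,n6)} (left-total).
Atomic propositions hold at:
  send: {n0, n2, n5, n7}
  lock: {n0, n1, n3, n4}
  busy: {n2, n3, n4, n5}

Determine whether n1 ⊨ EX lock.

Sat(EX lock) = {s : some successor in {n0, n1, n3, n4}} = {n1, n3, n4, n5}
n1 ∈ Sat(EX lock) = {n1, n3, n4, n5}, so the formula holds at n1.

Yes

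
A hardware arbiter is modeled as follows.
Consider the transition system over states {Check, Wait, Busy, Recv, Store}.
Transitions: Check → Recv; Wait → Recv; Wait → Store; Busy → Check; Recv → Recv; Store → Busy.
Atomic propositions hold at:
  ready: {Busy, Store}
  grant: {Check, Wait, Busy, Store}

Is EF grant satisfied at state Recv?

No

EF grant: least fixpoint, start Z0 = {Check, Wait, Busy, Store}, add states with some successor in Z. Already a fixed point.
Sat(EF grant) = {Check, Wait, Busy, Store}
Recv ∉ Sat(EF grant) = {Check, Wait, Busy, Store}, so the formula does not hold at Recv.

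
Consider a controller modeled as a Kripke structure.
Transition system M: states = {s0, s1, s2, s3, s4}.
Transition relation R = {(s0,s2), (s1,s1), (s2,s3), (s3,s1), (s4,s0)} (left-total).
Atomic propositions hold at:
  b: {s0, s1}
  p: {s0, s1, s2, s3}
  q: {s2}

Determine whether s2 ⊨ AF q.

Yes

AF q: least fixpoint, start Z0 = {s2}, add states with every successor in Z. Z1 = {s0, s2}; Z2 = {s0, s2, s4}; fixed.
Sat(AF q) = {s0, s2, s4}
s2 ∈ Sat(AF q) = {s0, s2, s4}, so the formula holds at s2.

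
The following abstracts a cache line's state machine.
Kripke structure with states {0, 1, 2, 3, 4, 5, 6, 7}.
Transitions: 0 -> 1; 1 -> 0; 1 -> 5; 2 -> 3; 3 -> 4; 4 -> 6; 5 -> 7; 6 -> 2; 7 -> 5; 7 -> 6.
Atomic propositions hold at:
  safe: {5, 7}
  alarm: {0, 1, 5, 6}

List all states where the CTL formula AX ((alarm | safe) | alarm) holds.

Sat(alarm | safe) = {0, 1, 5, 6, 7}
Sat((alarm | safe) | alarm) = {0, 1, 5, 6, 7}
Sat(AX ((alarm | safe) | alarm)) = {s : every successor in {0, 1, 5, 6, 7}} = {0, 1, 4, 5, 7}

{0, 1, 4, 5, 7}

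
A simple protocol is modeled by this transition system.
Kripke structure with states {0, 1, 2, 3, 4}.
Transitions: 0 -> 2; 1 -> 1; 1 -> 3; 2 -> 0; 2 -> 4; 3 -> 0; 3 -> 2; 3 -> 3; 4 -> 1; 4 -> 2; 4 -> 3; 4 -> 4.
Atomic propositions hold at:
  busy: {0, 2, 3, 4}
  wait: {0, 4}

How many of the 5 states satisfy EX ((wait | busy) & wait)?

Sat(wait | busy) = {0, 2, 3, 4}
Sat((wait | busy) & wait) = {0, 4}
Sat(EX ((wait | busy) & wait)) = {s : some successor in {0, 4}} = {2, 3, 4}
|Sat(EX ((wait | busy) & wait))| = |{2, 3, 4}| = 3.

3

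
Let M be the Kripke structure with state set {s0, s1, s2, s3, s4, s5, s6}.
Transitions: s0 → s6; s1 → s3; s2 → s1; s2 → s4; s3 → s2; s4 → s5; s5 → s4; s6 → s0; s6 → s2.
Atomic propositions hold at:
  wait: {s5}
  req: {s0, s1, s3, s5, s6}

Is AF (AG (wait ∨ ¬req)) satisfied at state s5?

Sat(¬req) = {s2, s4}
Sat(wait ∨ ¬req) = {s2, s4, s5}
AG (wait ∨ ¬req): greatest fixpoint, start Z0 = {s2, s4, s5}, keep only states in Sat with every successor in Z. Z1 = {s4, s5}; fixed.
Sat(AG (wait ∨ ¬req)) = {s4, s5}
AF (AG (wait ∨ ¬req)): least fixpoint, start Z0 = {s4, s5}, add states with every successor in Z. Already a fixed point.
Sat(AF (AG (wait ∨ ¬req))) = {s4, s5}
s5 ∈ Sat(AF (AG (wait ∨ ¬req))) = {s4, s5}, so the formula holds at s5.

Yes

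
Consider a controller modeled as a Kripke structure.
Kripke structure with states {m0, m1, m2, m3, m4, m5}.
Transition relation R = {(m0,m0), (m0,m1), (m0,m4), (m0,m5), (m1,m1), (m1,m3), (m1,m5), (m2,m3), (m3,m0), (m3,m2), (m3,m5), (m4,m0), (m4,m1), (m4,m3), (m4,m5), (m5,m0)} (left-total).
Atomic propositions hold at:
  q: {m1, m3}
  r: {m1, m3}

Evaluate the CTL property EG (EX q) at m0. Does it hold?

Sat(EX q) = {s : some successor in {m1, m3}} = {m0, m1, m2, m4}
EG (EX q): greatest fixpoint, start Z0 = {m0, m1, m2, m4}, keep only states in Sat with some successor in Z. Z1 = {m0, m1, m4}; fixed.
Sat(EG (EX q)) = {m0, m1, m4}
m0 ∈ Sat(EG (EX q)) = {m0, m1, m4}, so the formula holds at m0.

Yes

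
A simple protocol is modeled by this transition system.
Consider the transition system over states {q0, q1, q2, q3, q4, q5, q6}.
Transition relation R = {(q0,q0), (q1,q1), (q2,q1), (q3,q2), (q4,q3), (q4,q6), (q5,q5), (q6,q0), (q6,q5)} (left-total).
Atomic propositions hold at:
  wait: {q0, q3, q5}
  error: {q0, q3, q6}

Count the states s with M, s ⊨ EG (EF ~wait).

Sat(~wait) = {q1, q2, q4, q6}
EF ~wait: least fixpoint, start Z0 = {q1, q2, q4, q6}, add states with some successor in Z. Z1 = {q1, q2, q3, q4, q6}; fixed.
Sat(EF ~wait) = {q1, q2, q3, q4, q6}
EG (EF ~wait): greatest fixpoint, start Z0 = {q1, q2, q3, q4, q6}, keep only states in Sat with some successor in Z. Z1 = {q1, q2, q3, q4}; fixed.
Sat(EG (EF ~wait)) = {q1, q2, q3, q4}
|Sat(EG (EF ~wait))| = |{q1, q2, q3, q4}| = 4.

4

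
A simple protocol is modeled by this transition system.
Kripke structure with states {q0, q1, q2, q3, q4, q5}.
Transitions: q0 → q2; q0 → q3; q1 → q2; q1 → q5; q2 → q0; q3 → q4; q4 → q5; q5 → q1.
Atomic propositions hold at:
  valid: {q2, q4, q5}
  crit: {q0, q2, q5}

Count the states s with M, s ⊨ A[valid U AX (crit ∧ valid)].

Sat(crit ∧ valid) = {q2, q5}
Sat(AX (crit ∧ valid)) = {s : every successor in {q2, q5}} = {q1, q4}
A[valid U AX (crit ∧ valid)]: least fixpoint, start Z0 = Sat(AX (crit ∧ valid)) = {q1, q4}, add states in Sat(valid) with every successor in Z. Z1 = {q1, q4, q5}; fixed.
Sat(A[valid U AX (crit ∧ valid)]) = {q1, q4, q5}
|Sat(A[valid U AX (crit ∧ valid)])| = |{q1, q4, q5}| = 3.

3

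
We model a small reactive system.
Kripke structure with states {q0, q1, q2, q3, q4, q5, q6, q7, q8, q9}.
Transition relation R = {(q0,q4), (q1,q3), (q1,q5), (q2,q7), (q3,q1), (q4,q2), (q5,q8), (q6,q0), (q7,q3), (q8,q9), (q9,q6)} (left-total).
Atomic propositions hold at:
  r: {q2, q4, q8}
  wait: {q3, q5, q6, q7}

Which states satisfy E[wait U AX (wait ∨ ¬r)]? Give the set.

Sat(¬r) = {q0, q1, q3, q5, q6, q7, q9}
Sat(wait ∨ ¬r) = {q0, q1, q3, q5, q6, q7, q9}
Sat(AX (wait ∨ ¬r)) = {s : every successor in {q0, q1, q3, q5, q6, q7, q9}} = {q1, q2, q3, q6, q7, q8, q9}
E[wait U AX (wait ∨ ¬r)]: least fixpoint, start Z0 = Sat(AX (wait ∨ ¬r)) = {q1, q2, q3, q6, q7, q8, q9}, add states in Sat(wait) with some successor in Z. Z1 = {q1, q2, q3, q5, q6, q7, q8, q9}; fixed.
Sat(E[wait U AX (wait ∨ ¬r)]) = {q1, q2, q3, q5, q6, q7, q8, q9}

{q1, q2, q3, q5, q6, q7, q8, q9}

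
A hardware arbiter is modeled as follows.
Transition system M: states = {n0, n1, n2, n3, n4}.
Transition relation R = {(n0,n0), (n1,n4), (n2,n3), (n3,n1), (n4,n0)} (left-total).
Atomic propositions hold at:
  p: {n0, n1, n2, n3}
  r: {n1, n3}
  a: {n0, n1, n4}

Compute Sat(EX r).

Sat(EX r) = {s : some successor in {n1, n3}} = {n2, n3}

{n2, n3}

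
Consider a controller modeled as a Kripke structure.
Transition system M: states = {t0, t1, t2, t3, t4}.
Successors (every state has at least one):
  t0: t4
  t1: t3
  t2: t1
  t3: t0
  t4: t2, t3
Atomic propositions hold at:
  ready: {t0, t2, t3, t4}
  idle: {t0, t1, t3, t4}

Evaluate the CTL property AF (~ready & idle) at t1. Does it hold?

Sat(~ready) = {t1}
Sat(~ready & idle) = {t1}
AF (~ready & idle): least fixpoint, start Z0 = {t1}, add states with every successor in Z. Z1 = {t1, t2}; fixed.
Sat(AF (~ready & idle)) = {t1, t2}
t1 ∈ Sat(AF (~ready & idle)) = {t1, t2}, so the formula holds at t1.

Yes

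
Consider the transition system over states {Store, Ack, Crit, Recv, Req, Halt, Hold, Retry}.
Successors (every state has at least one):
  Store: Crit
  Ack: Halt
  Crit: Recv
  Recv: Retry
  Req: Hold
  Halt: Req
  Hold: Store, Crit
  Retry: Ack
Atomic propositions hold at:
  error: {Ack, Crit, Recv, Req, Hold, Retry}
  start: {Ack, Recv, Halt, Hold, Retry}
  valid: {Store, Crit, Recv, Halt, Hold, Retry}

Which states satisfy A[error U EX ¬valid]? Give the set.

Sat(¬valid) = {Ack, Req}
Sat(EX ¬valid) = {s : some successor in {Ack, Req}} = {Halt, Retry}
A[error U EX ¬valid]: least fixpoint, start Z0 = Sat(EX ¬valid) = {Halt, Retry}, add states in Sat(error) with every successor in Z. Z1 = {Ack, Recv, Halt, Retry}; Z2 = {Ack, Crit, Recv, Halt, Retry}; fixed.
Sat(A[error U EX ¬valid]) = {Ack, Crit, Recv, Halt, Retry}

{Ack, Crit, Recv, Halt, Retry}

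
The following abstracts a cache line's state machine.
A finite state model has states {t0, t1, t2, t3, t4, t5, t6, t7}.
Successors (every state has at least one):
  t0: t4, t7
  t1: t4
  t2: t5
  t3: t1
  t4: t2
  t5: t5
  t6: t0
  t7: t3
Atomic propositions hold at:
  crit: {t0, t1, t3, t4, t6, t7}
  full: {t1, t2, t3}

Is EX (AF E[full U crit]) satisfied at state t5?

E[full U crit]: least fixpoint, start Z0 = Sat(crit) = {t0, t1, t3, t4, t6, t7}, add states in Sat(full) with some successor in Z. Already a fixed point.
Sat(E[full U crit]) = {t0, t1, t3, t4, t6, t7}
AF E[full U crit]: least fixpoint, start Z0 = {t0, t1, t3, t4, t6, t7}, add states with every successor in Z. Already a fixed point.
Sat(AF E[full U crit]) = {t0, t1, t3, t4, t6, t7}
Sat(EX (AF E[full U crit])) = {s : some successor in {t0, t1, t3, t4, t6, t7}} = {t0, t1, t3, t6, t7}
t5 ∉ Sat(EX (AF E[full U crit])) = {t0, t1, t3, t6, t7}, so the formula does not hold at t5.

No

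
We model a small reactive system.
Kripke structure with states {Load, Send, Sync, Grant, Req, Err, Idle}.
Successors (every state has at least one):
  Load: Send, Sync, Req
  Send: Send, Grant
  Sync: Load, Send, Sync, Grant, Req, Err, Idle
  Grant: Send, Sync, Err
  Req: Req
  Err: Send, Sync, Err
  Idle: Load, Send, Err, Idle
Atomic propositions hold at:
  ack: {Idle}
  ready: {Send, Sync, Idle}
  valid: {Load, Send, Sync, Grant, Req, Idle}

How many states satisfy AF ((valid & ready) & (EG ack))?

Sat(valid & ready) = {Send, Sync, Idle}
EG ack: greatest fixpoint, start Z0 = {Idle}, keep only states in Sat with some successor in Z. Already a fixed point.
Sat(EG ack) = {Idle}
Sat((valid & ready) & (EG ack)) = {Idle}
AF ((valid & ready) & (EG ack)): least fixpoint, start Z0 = {Idle}, add states with every successor in Z. Already a fixed point.
Sat(AF ((valid & ready) & (EG ack))) = {Idle}
|Sat(AF ((valid & ready) & (EG ack)))| = |{Idle}| = 1.

1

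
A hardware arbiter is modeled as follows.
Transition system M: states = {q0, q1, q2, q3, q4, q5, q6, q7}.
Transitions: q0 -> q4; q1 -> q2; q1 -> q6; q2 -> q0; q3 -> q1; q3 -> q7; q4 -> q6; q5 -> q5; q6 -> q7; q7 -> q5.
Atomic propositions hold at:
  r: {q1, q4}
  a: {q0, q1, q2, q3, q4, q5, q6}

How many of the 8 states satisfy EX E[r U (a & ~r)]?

Sat(~r) = {q0, q2, q3, q5, q6, q7}
Sat(a & ~r) = {q0, q2, q3, q5, q6}
E[r U (a & ~r)]: least fixpoint, start Z0 = Sat((a & ~r)) = {q0, q2, q3, q5, q6}, add states in Sat(r) with some successor in Z. Z1 = {q0, q1, q2, q3, q4, q5, q6}; fixed.
Sat(E[r U (a & ~r)]) = {q0, q1, q2, q3, q4, q5, q6}
Sat(EX E[r U (a & ~r)]) = {s : some successor in {q0, q1, q2, q3, q4, q5, q6}} = {q0, q1, q2, q3, q4, q5, q7}
|Sat(EX E[r U (a & ~r)])| = |{q0, q1, q2, q3, q4, q5, q7}| = 7.

7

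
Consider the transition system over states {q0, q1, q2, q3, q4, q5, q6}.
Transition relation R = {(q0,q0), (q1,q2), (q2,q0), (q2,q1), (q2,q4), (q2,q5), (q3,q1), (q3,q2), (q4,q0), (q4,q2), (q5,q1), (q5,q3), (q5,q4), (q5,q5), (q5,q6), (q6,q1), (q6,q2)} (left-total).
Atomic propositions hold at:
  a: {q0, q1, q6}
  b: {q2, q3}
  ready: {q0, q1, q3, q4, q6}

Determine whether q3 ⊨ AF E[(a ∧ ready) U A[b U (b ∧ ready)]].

Sat(a ∧ ready) = {q0, q1, q6}
Sat(b ∧ ready) = {q3}
A[b U (b ∧ ready)]: least fixpoint, start Z0 = Sat((b ∧ ready)) = {q3}, add states in Sat(b) with every successor in Z. Already a fixed point.
Sat(A[b U (b ∧ ready)]) = {q3}
E[(a ∧ ready) U A[b U (b ∧ ready)]]: least fixpoint, start Z0 = Sat(A[b U (b ∧ ready)]) = {q3}, add states in Sat(a ∧ ready) with some successor in Z. Already a fixed point.
Sat(E[(a ∧ ready) U A[b U (b ∧ ready)]]) = {q3}
AF E[(a ∧ ready) U A[b U (b ∧ ready)]]: least fixpoint, start Z0 = {q3}, add states with every successor in Z. Already a fixed point.
Sat(AF E[(a ∧ ready) U A[b U (b ∧ ready)]]) = {q3}
q3 ∈ Sat(AF E[(a ∧ ready) U A[b U (b ∧ ready)]]) = {q3}, so the formula holds at q3.

Yes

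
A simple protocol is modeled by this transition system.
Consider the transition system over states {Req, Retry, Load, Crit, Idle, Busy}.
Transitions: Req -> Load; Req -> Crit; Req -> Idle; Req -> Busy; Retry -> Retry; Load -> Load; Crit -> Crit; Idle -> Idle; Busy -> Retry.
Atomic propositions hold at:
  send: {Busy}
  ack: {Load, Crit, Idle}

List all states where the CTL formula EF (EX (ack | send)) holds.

Sat(ack | send) = {Load, Crit, Idle, Busy}
Sat(EX (ack | send)) = {s : some successor in {Load, Crit, Idle, Busy}} = {Req, Load, Crit, Idle}
EF (EX (ack | send)): least fixpoint, start Z0 = {Req, Load, Crit, Idle}, add states with some successor in Z. Already a fixed point.
Sat(EF (EX (ack | send))) = {Req, Load, Crit, Idle}

{Req, Load, Crit, Idle}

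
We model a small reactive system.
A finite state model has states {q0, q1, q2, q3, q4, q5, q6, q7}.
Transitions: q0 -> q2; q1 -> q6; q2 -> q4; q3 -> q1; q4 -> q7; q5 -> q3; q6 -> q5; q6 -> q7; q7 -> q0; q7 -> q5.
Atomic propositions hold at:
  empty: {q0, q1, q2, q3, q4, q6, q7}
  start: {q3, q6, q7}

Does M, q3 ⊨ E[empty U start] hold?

E[empty U start]: least fixpoint, start Z0 = Sat(start) = {q3, q6, q7}, add states in Sat(empty) with some successor in Z. Z1 = {q1, q3, q4, q6, q7}; Z2 = {q1, q2, q3, q4, q6, q7}; Z3 = {q0, q1, q2, q3, q4, q6, q7}; fixed.
Sat(E[empty U start]) = {q0, q1, q2, q3, q4, q6, q7}
q3 ∈ Sat(E[empty U start]) = {q0, q1, q2, q3, q4, q6, q7}, so the formula holds at q3.

Yes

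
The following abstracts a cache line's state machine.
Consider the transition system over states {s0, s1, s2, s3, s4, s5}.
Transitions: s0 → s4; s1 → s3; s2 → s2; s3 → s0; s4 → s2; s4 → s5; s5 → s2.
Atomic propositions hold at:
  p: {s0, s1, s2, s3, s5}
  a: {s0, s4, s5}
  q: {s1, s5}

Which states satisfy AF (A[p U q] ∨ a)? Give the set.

A[p U q]: least fixpoint, start Z0 = Sat(q) = {s1, s5}, add states in Sat(p) with every successor in Z. Already a fixed point.
Sat(A[p U q]) = {s1, s5}
Sat(A[p U q] ∨ a) = {s0, s1, s4, s5}
AF (A[p U q] ∨ a): least fixpoint, start Z0 = {s0, s1, s4, s5}, add states with every successor in Z. Z1 = {s0, s1, s3, s4, s5}; fixed.
Sat(AF (A[p U q] ∨ a)) = {s0, s1, s3, s4, s5}

{s0, s1, s3, s4, s5}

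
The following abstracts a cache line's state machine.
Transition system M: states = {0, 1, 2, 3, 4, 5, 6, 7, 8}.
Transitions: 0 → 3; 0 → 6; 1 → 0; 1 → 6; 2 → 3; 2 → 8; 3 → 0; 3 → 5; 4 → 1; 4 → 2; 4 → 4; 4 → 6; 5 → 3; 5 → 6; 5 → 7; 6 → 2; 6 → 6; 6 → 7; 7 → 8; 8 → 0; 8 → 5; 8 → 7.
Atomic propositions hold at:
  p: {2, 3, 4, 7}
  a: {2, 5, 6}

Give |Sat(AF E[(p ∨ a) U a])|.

7

Sat(p ∨ a) = {2, 3, 4, 5, 6, 7}
E[(p ∨ a) U a]: least fixpoint, start Z0 = Sat(a) = {2, 5, 6}, add states in Sat(p ∨ a) with some successor in Z. Z1 = {2, 3, 4, 5, 6}; fixed.
Sat(E[(p ∨ a) U a]) = {2, 3, 4, 5, 6}
AF E[(p ∨ a) U a]: least fixpoint, start Z0 = {2, 3, 4, 5, 6}, add states with every successor in Z. Z1 = {0, 2, 3, 4, 5, 6}; Z2 = {0, 1, 2, 3, 4, 5, 6}; fixed.
Sat(AF E[(p ∨ a) U a]) = {0, 1, 2, 3, 4, 5, 6}
|Sat(AF E[(p ∨ a) U a])| = |{0, 1, 2, 3, 4, 5, 6}| = 7.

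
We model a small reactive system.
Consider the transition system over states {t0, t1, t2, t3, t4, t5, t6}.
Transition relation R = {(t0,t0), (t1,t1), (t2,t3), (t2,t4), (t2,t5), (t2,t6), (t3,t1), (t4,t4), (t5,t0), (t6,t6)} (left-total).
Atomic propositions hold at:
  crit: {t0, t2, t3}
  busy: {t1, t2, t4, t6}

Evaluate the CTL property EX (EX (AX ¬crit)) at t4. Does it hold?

Yes

Sat(¬crit) = {t1, t4, t5, t6}
Sat(AX ¬crit) = {s : every successor in {t1, t4, t5, t6}} = {t1, t3, t4, t6}
Sat(EX (AX ¬crit)) = {s : some successor in {t1, t3, t4, t6}} = {t1, t2, t3, t4, t6}
Sat(EX (EX (AX ¬crit))) = {s : some successor in {t1, t2, t3, t4, t6}} = {t1, t2, t3, t4, t6}
t4 ∈ Sat(EX (EX (AX ¬crit))) = {t1, t2, t3, t4, t6}, so the formula holds at t4.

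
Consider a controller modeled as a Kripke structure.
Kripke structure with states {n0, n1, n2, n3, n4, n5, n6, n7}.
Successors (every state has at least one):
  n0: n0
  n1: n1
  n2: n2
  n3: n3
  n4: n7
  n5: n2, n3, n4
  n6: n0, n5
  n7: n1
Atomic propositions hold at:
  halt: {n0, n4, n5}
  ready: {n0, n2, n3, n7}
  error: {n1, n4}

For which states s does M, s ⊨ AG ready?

{n0, n2, n3}

AG ready: greatest fixpoint, start Z0 = {n0, n2, n3, n7}, keep only states in Sat with every successor in Z. Z1 = {n0, n2, n3}; fixed.
Sat(AG ready) = {n0, n2, n3}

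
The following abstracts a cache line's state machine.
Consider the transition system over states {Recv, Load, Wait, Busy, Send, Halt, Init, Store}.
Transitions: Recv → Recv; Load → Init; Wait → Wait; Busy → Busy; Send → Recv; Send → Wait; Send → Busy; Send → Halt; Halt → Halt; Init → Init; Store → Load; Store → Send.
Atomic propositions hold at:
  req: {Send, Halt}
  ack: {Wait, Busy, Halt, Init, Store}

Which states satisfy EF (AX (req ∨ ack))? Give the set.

Sat(req ∨ ack) = {Wait, Busy, Send, Halt, Init, Store}
Sat(AX (req ∨ ack)) = {s : every successor in {Wait, Busy, Send, Halt, Init, Store}} = {Load, Wait, Busy, Halt, Init}
EF (AX (req ∨ ack)): least fixpoint, start Z0 = {Load, Wait, Busy, Halt, Init}, add states with some successor in Z. Z1 = {Load, Wait, Busy, Send, Halt, Init, Store}; fixed.
Sat(EF (AX (req ∨ ack))) = {Load, Wait, Busy, Send, Halt, Init, Store}

{Load, Wait, Busy, Send, Halt, Init, Store}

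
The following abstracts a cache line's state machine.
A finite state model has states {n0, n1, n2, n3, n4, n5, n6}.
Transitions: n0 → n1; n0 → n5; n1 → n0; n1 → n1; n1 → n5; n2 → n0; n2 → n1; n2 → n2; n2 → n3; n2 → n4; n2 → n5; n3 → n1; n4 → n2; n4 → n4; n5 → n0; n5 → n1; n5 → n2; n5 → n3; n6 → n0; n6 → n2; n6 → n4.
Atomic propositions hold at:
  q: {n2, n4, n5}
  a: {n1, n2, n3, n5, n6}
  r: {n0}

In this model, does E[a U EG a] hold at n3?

EG a: greatest fixpoint, start Z0 = {n1, n2, n3, n5, n6}, keep only states in Sat with some successor in Z. Already a fixed point.
Sat(EG a) = {n1, n2, n3, n5, n6}
E[a U EG a]: least fixpoint, start Z0 = Sat(EG a) = {n1, n2, n3, n5, n6}, add states in Sat(a) with some successor in Z. Already a fixed point.
Sat(E[a U EG a]) = {n1, n2, n3, n5, n6}
n3 ∈ Sat(E[a U EG a]) = {n1, n2, n3, n5, n6}, so the formula holds at n3.

Yes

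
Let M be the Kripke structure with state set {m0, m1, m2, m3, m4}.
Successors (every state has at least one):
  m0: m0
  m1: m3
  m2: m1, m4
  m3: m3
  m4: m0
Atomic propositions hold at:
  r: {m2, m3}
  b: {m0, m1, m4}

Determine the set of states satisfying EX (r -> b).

Sat(r -> b) = {m0, m1, m4}
Sat(EX (r -> b)) = {s : some successor in {m0, m1, m4}} = {m0, m2, m4}

{m0, m2, m4}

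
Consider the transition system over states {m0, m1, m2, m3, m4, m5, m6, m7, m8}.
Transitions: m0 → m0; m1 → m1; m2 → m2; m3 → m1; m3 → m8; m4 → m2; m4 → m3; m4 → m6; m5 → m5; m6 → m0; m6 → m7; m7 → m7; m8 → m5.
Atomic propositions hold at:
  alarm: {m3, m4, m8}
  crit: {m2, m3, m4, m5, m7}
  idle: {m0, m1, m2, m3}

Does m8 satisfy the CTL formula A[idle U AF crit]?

AF crit: least fixpoint, start Z0 = {m2, m3, m4, m5, m7}, add states with every successor in Z. Z1 = {m2, m3, m4, m5, m7, m8}; fixed.
Sat(AF crit) = {m2, m3, m4, m5, m7, m8}
A[idle U AF crit]: least fixpoint, start Z0 = Sat(AF crit) = {m2, m3, m4, m5, m7, m8}, add states in Sat(idle) with every successor in Z. Already a fixed point.
Sat(A[idle U AF crit]) = {m2, m3, m4, m5, m7, m8}
m8 ∈ Sat(A[idle U AF crit]) = {m2, m3, m4, m5, m7, m8}, so the formula holds at m8.

Yes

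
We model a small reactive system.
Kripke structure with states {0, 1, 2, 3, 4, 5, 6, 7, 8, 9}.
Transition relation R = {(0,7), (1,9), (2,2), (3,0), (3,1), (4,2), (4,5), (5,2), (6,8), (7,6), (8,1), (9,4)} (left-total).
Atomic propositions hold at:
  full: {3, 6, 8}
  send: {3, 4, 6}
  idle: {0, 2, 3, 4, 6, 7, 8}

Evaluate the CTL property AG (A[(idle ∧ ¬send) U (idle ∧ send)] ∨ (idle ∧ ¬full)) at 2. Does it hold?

Sat(¬send) = {0, 1, 2, 5, 7, 8, 9}
Sat(idle ∧ ¬send) = {0, 2, 7, 8}
Sat(idle ∧ send) = {3, 4, 6}
A[(idle ∧ ¬send) U (idle ∧ send)]: least fixpoint, start Z0 = Sat((idle ∧ send)) = {3, 4, 6}, add states in Sat(idle ∧ ¬send) with every successor in Z. Z1 = {3, 4, 6, 7}; Z2 = {0, 3, 4, 6, 7}; fixed.
Sat(A[(idle ∧ ¬send) U (idle ∧ send)]) = {0, 3, 4, 6, 7}
Sat(¬full) = {0, 1, 2, 4, 5, 7, 9}
Sat(idle ∧ ¬full) = {0, 2, 4, 7}
Sat(A[(idle ∧ ¬send) U (idle ∧ send)] ∨ (idle ∧ ¬full)) = {0, 2, 3, 4, 6, 7}
AG (A[(idle ∧ ¬send) U (idle ∧ send)] ∨ (idle ∧ ¬full)): greatest fixpoint, start Z0 = {0, 2, 3, 4, 6, 7}, keep only states in Sat with every successor in Z. Z1 = {0, 2, 7}; Z2 = {0, 2}; Z3 = {2}; fixed.
Sat(AG (A[(idle ∧ ¬send) U (idle ∧ send)] ∨ (idle ∧ ¬full))) = {2}
2 ∈ Sat(AG (A[(idle ∧ ¬send) U (idle ∧ send)] ∨ (idle ∧ ¬full))) = {2}, so the formula holds at 2.

Yes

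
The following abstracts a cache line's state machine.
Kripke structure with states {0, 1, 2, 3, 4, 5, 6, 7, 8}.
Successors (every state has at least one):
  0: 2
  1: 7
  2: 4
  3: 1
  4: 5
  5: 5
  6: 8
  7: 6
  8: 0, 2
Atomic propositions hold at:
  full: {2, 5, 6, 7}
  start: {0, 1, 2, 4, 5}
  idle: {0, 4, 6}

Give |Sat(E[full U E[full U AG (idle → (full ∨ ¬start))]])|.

1

Sat(¬start) = {3, 6, 7, 8}
Sat(full ∨ ¬start) = {2, 3, 5, 6, 7, 8}
Sat(idle → (full ∨ ¬start)) = {1, 2, 3, 5, 6, 7, 8}
AG (idle → (full ∨ ¬start)): greatest fixpoint, start Z0 = {1, 2, 3, 5, 6, 7, 8}, keep only states in Sat with every successor in Z. Z1 = {1, 3, 5, 6, 7}; Z2 = {1, 3, 5, 7}; Z3 = {1, 3, 5}; Z4 = {3, 5}; Z5 = {5}; fixed.
Sat(AG (idle → (full ∨ ¬start))) = {5}
E[full U AG (idle → (full ∨ ¬start))]: least fixpoint, start Z0 = Sat(AG (idle → (full ∨ ¬start))) = {5}, add states in Sat(full) with some successor in Z. Already a fixed point.
Sat(E[full U AG (idle → (full ∨ ¬start))]) = {5}
E[full U E[full U AG (idle → (full ∨ ¬start))]]: least fixpoint, start Z0 = Sat(E[full U AG (idle → (full ∨ ¬start))]) = {5}, add states in Sat(full) with some successor in Z. Already a fixed point.
Sat(E[full U E[full U AG (idle → (full ∨ ¬start))]]) = {5}
|Sat(E[full U E[full U AG (idle → (full ∨ ¬start))]])| = |{5}| = 1.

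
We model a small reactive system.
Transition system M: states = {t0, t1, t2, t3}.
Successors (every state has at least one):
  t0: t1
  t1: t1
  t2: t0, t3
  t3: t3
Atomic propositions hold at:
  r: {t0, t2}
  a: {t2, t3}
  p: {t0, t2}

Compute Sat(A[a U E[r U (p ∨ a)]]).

{t0, t2, t3}

Sat(p ∨ a) = {t0, t2, t3}
E[r U (p ∨ a)]: least fixpoint, start Z0 = Sat((p ∨ a)) = {t0, t2, t3}, add states in Sat(r) with some successor in Z. Already a fixed point.
Sat(E[r U (p ∨ a)]) = {t0, t2, t3}
A[a U E[r U (p ∨ a)]]: least fixpoint, start Z0 = Sat(E[r U (p ∨ a)]) = {t0, t2, t3}, add states in Sat(a) with every successor in Z. Already a fixed point.
Sat(A[a U E[r U (p ∨ a)]]) = {t0, t2, t3}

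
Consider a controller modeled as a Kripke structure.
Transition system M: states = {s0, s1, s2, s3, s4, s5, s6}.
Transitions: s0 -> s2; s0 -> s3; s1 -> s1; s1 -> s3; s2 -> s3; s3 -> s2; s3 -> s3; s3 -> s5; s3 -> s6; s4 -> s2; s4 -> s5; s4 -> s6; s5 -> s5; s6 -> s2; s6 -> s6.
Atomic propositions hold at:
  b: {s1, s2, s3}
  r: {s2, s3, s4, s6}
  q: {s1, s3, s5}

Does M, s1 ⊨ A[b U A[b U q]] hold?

Yes

A[b U q]: least fixpoint, start Z0 = Sat(q) = {s1, s3, s5}, add states in Sat(b) with every successor in Z. Z1 = {s1, s2, s3, s5}; fixed.
Sat(A[b U q]) = {s1, s2, s3, s5}
A[b U A[b U q]]: least fixpoint, start Z0 = Sat(A[b U q]) = {s1, s2, s3, s5}, add states in Sat(b) with every successor in Z. Already a fixed point.
Sat(A[b U A[b U q]]) = {s1, s2, s3, s5}
s1 ∈ Sat(A[b U A[b U q]]) = {s1, s2, s3, s5}, so the formula holds at s1.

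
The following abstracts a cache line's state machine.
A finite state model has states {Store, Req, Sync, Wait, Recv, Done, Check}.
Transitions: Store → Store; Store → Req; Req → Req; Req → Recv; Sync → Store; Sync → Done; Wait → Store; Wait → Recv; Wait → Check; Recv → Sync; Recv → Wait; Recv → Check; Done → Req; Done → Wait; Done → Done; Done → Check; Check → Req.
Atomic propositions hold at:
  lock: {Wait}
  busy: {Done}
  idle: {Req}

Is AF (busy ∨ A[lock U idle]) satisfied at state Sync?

No

A[lock U idle]: least fixpoint, start Z0 = Sat(idle) = {Req}, add states in Sat(lock) with every successor in Z. Already a fixed point.
Sat(A[lock U idle]) = {Req}
Sat(busy ∨ A[lock U idle]) = {Req, Done}
AF (busy ∨ A[lock U idle]): least fixpoint, start Z0 = {Req, Done}, add states with every successor in Z. Z1 = {Req, Done, Check}; fixed.
Sat(AF (busy ∨ A[lock U idle])) = {Req, Done, Check}
Sync ∉ Sat(AF (busy ∨ A[lock U idle])) = {Req, Done, Check}, so the formula does not hold at Sync.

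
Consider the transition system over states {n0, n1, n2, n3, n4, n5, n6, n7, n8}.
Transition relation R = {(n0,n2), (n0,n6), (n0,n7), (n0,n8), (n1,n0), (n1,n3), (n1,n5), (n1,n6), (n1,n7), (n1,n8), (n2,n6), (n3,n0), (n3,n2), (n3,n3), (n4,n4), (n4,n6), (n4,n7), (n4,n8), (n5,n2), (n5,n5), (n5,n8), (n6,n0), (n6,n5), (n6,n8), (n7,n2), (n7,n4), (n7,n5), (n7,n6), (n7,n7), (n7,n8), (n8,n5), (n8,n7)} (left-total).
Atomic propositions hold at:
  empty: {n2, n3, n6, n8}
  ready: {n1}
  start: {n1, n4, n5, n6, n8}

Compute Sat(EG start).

EG start: greatest fixpoint, start Z0 = {n1, n4, n5, n6, n8}, keep only states in Sat with some successor in Z. Already a fixed point.
Sat(EG start) = {n1, n4, n5, n6, n8}

{n1, n4, n5, n6, n8}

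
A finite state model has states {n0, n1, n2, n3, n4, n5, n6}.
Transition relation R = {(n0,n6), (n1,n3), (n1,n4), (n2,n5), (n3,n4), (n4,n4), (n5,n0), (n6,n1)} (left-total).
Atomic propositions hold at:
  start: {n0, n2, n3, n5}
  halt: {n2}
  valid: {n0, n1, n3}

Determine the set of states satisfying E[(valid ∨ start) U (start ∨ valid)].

Sat(valid ∨ start) = {n0, n1, n2, n3, n5}
Sat(start ∨ valid) = {n0, n1, n2, n3, n5}
E[(valid ∨ start) U (start ∨ valid)]: least fixpoint, start Z0 = Sat((start ∨ valid)) = {n0, n1, n2, n3, n5}, add states in Sat(valid ∨ start) with some successor in Z. Already a fixed point.
Sat(E[(valid ∨ start) U (start ∨ valid)]) = {n0, n1, n2, n3, n5}

{n0, n1, n2, n3, n5}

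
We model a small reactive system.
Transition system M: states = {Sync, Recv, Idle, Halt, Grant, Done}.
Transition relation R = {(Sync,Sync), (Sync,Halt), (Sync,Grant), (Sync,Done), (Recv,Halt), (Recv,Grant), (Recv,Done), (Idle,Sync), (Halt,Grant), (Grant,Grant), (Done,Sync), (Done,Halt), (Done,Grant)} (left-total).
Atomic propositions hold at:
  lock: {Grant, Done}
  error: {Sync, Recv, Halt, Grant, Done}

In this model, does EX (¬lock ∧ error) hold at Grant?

No

Sat(¬lock) = {Sync, Recv, Idle, Halt}
Sat(¬lock ∧ error) = {Sync, Recv, Halt}
Sat(EX (¬lock ∧ error)) = {s : some successor in {Sync, Recv, Halt}} = {Sync, Recv, Idle, Done}
Grant ∉ Sat(EX (¬lock ∧ error)) = {Sync, Recv, Idle, Done}, so the formula does not hold at Grant.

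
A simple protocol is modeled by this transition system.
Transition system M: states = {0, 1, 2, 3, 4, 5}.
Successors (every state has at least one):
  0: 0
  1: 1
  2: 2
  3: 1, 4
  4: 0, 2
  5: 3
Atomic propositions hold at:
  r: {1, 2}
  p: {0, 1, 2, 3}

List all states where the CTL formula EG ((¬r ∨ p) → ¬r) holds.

Sat(¬r) = {0, 3, 4, 5}
Sat(¬r ∨ p) = {0, 1, 2, 3, 4, 5}
Sat((¬r ∨ p) → ¬r) = {0, 3, 4, 5}
EG ((¬r ∨ p) → ¬r): greatest fixpoint, start Z0 = {0, 3, 4, 5}, keep only states in Sat with some successor in Z. Already a fixed point.
Sat(EG ((¬r ∨ p) → ¬r)) = {0, 3, 4, 5}

{0, 3, 4, 5}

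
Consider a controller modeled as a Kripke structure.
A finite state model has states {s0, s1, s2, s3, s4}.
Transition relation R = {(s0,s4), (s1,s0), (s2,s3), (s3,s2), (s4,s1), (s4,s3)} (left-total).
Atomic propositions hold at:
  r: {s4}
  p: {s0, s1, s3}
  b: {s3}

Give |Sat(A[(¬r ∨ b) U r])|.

Sat(¬r) = {s0, s1, s2, s3}
Sat(¬r ∨ b) = {s0, s1, s2, s3}
A[(¬r ∨ b) U r]: least fixpoint, start Z0 = Sat(r) = {s4}, add states in Sat(¬r ∨ b) with every successor in Z. Z1 = {s0, s4}; Z2 = {s0, s1, s4}; fixed.
Sat(A[(¬r ∨ b) U r]) = {s0, s1, s4}
|Sat(A[(¬r ∨ b) U r])| = |{s0, s1, s4}| = 3.

3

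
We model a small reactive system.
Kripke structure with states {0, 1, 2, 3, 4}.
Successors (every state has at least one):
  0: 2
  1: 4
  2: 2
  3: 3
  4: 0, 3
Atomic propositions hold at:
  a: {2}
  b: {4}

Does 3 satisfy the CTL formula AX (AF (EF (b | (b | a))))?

Sat(b | a) = {2, 4}
Sat(b | (b | a)) = {2, 4}
EF (b | (b | a)): least fixpoint, start Z0 = {2, 4}, add states with some successor in Z. Z1 = {0, 1, 2, 4}; fixed.
Sat(EF (b | (b | a))) = {0, 1, 2, 4}
AF (EF (b | (b | a))): least fixpoint, start Z0 = {0, 1, 2, 4}, add states with every successor in Z. Already a fixed point.
Sat(AF (EF (b | (b | a)))) = {0, 1, 2, 4}
Sat(AX (AF (EF (b | (b | a))))) = {s : every successor in {0, 1, 2, 4}} = {0, 1, 2}
3 ∉ Sat(AX (AF (EF (b | (b | a))))) = {0, 1, 2}, so the formula does not hold at 3.

No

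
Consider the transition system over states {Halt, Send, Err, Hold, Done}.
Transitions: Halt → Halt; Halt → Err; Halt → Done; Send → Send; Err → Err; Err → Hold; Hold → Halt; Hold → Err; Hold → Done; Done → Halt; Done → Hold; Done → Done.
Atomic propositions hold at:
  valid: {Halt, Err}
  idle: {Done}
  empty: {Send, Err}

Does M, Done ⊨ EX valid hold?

Yes

Sat(EX valid) = {s : some successor in {Halt, Err}} = {Halt, Err, Hold, Done}
Done ∈ Sat(EX valid) = {Halt, Err, Hold, Done}, so the formula holds at Done.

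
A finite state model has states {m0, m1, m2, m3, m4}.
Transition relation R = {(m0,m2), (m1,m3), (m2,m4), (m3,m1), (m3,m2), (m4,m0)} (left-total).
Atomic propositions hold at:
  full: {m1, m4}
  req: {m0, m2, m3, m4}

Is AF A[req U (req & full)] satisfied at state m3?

Sat(req & full) = {m4}
A[req U (req & full)]: least fixpoint, start Z0 = Sat((req & full)) = {m4}, add states in Sat(req) with every successor in Z. Z1 = {m2, m4}; Z2 = {m0, m2, m4}; fixed.
Sat(A[req U (req & full)]) = {m0, m2, m4}
AF A[req U (req & full)]: least fixpoint, start Z0 = {m0, m2, m4}, add states with every successor in Z. Already a fixed point.
Sat(AF A[req U (req & full)]) = {m0, m2, m4}
m3 ∉ Sat(AF A[req U (req & full)]) = {m0, m2, m4}, so the formula does not hold at m3.

No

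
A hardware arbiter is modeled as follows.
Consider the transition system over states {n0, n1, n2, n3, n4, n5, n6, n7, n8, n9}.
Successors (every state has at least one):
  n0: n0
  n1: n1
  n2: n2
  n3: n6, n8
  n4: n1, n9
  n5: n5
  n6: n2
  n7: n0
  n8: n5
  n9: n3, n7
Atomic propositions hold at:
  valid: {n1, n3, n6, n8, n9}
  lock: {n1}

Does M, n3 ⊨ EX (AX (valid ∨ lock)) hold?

Sat(valid ∨ lock) = {n1, n3, n6, n8, n9}
Sat(AX (valid ∨ lock)) = {s : every successor in {n1, n3, n6, n8, n9}} = {n1, n3, n4}
Sat(EX (AX (valid ∨ lock))) = {s : some successor in {n1, n3, n4}} = {n1, n4, n9}
n3 ∉ Sat(EX (AX (valid ∨ lock))) = {n1, n4, n9}, so the formula does not hold at n3.

No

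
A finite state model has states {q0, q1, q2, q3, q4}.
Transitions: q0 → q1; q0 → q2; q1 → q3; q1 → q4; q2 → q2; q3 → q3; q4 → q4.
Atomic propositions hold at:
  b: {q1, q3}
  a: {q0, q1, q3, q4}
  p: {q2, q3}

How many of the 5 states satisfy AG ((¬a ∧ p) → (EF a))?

Sat(¬a) = {q2}
Sat(¬a ∧ p) = {q2}
EF a: least fixpoint, start Z0 = {q0, q1, q3, q4}, add states with some successor in Z. Already a fixed point.
Sat(EF a) = {q0, q1, q3, q4}
Sat((¬a ∧ p) → (EF a)) = {q0, q1, q3, q4}
AG ((¬a ∧ p) → (EF a)): greatest fixpoint, start Z0 = {q0, q1, q3, q4}, keep only states in Sat with every successor in Z. Z1 = {q1, q3, q4}; fixed.
Sat(AG ((¬a ∧ p) → (EF a))) = {q1, q3, q4}
|Sat(AG ((¬a ∧ p) → (EF a)))| = |{q1, q3, q4}| = 3.

3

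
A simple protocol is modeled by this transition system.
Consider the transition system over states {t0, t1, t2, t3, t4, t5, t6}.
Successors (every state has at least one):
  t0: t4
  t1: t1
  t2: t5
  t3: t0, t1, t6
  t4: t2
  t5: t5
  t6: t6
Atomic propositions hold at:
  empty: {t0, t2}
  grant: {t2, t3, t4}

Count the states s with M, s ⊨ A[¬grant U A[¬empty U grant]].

4

Sat(¬grant) = {t0, t1, t5, t6}
Sat(¬empty) = {t1, t3, t4, t5, t6}
A[¬empty U grant]: least fixpoint, start Z0 = Sat(grant) = {t2, t3, t4}, add states in Sat(¬empty) with every successor in Z. Already a fixed point.
Sat(A[¬empty U grant]) = {t2, t3, t4}
A[¬grant U A[¬empty U grant]]: least fixpoint, start Z0 = Sat(A[¬empty U grant]) = {t2, t3, t4}, add states in Sat(¬grant) with every successor in Z. Z1 = {t0, t2, t3, t4}; fixed.
Sat(A[¬grant U A[¬empty U grant]]) = {t0, t2, t3, t4}
|Sat(A[¬grant U A[¬empty U grant]])| = |{t0, t2, t3, t4}| = 4.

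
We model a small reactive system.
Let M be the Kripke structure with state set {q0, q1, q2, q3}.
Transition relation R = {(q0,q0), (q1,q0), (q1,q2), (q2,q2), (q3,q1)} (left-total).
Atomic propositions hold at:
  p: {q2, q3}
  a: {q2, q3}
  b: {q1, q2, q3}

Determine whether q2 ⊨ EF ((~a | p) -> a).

Yes

Sat(~a) = {q0, q1}
Sat(~a | p) = {q0, q1, q2, q3}
Sat((~a | p) -> a) = {q2, q3}
EF ((~a | p) -> a): least fixpoint, start Z0 = {q2, q3}, add states with some successor in Z. Z1 = {q1, q2, q3}; fixed.
Sat(EF ((~a | p) -> a)) = {q1, q2, q3}
q2 ∈ Sat(EF ((~a | p) -> a)) = {q1, q2, q3}, so the formula holds at q2.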